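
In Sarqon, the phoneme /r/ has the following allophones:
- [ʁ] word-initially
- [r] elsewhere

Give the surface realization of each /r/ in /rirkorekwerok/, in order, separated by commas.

Occurrence 1 (position 1): word-initially → [ʁ].
Occurrence 2 (position 3): no conditioning environment matches → elsewhere allophone [r].
Occurrence 3 (position 6): no conditioning environment matches → elsewhere allophone [r].
Occurrence 4 (position 11): no conditioning environment matches → elsewhere allophone [r].

[ʁ], [r], [r], [r]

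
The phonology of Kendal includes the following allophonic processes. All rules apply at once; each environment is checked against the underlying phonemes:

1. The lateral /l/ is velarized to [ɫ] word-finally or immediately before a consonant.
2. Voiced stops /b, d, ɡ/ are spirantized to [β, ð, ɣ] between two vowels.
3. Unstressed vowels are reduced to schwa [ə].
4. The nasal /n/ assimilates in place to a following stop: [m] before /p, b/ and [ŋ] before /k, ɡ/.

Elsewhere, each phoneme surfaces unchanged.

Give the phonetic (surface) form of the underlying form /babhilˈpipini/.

/b/ — word-initial; rule 2 does not apply here → [b].
/a/ — between /b/ and /b/, in an unstressed syllable — surfaces as [ə] (rule 3).
/b/ (between /a/ and /h/) is in the target of rule 2 but the environment (between two vowels) is not met → [b].
/i/ meets the environment for rule 3 (in an unstressed syllable) → [ə].
Rule 1 applies to /l/ (between /i/ and /p/: word-finally or immediately before a consonant) → [ɫ].
/i/ (between /p/ and /p/) is in the target of rule 3 but the environment (in an unstressed syllable) is not met → [i].
/i/ (between /p/ and /n/) occurs in an unstressed syllable → [ə] by rule 3.
/n/ (between /i/ and /i/): rule 4 targets it, but not before a labial or velar stop → unchanged [n].
/i/ — word-final, in an unstressed syllable — surfaces as [ə] (rule 3).

[bəbhəɫˈpipənə]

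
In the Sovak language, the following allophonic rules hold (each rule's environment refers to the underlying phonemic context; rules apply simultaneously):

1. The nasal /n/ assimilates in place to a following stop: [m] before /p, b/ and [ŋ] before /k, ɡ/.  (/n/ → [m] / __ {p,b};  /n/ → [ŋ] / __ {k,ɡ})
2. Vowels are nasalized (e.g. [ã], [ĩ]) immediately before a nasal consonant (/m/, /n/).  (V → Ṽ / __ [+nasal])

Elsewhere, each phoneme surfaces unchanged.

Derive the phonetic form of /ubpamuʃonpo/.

[ubpãmuʃõmpo]

/u/ (word-initial): rule 2 targets it, but not before a nasal consonant → unchanged [u].
/b/ (between /u/ and /p/) is unaffected → [b].
/p/ stays [p].
/a/ — between /p/ and /m/, before a nasal consonant — surfaces as [ã] (rule 2).
/m/ — not in any rule's target class → [m].
/u/ (between /m/ and /ʃ/): rule 2 targets it, but not before a nasal consonant → unchanged [u].
/ʃ/ (between /u/ and /o/) is unaffected → [ʃ].
/o/ (between /ʃ/ and /n/): before a nasal consonant, so rule 2 applies → [õ].
/n/ — between /o/ and /p/, before a labial or velar stop — surfaces as [m] (rule 1).
/p/ — not in any rule's target class → [p].
/o/ (word-final) is in the target of rule 2 but the environment (before a nasal consonant) is not met → [o].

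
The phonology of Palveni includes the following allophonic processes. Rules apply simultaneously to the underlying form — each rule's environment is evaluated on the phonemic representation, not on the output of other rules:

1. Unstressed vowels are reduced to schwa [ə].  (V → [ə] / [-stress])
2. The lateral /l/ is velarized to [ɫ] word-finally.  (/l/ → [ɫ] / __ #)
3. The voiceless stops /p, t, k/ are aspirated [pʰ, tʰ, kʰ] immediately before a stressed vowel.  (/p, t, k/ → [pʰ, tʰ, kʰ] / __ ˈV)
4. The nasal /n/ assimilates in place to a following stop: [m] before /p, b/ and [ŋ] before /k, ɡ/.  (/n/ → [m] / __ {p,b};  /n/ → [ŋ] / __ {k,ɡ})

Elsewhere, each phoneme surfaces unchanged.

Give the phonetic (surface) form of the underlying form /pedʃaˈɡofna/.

/p/ (word-initial): rule 3 targets it, but not immediately before a stressed vowel → unchanged [p].
/e/ (between /p/ and /d/): in an unstressed syllable, so rule 1 applies → [ə].
/d/ stays [d].
/ʃ/ (between /d/ and /a/) is unaffected → [ʃ].
/a/ meets the environment for rule 1 (in an unstressed syllable) → [ə].
/ɡ/ (between /a/ and /o/): no rule targets it → [ɡ].
/o/ (between /ɡ/ and /f/) is in the target of rule 1 but the environment (in an unstressed syllable) is not met → [o].
/f/ (between /o/ and /n/) is unaffected → [f].
/n/ (between /f/ and /a/) fails the environment for rule 4, so it stays [n].
Rule 1 applies to /a/ (word-final: in an unstressed syllable) → [ə].

[pədʃəˈɡofnə]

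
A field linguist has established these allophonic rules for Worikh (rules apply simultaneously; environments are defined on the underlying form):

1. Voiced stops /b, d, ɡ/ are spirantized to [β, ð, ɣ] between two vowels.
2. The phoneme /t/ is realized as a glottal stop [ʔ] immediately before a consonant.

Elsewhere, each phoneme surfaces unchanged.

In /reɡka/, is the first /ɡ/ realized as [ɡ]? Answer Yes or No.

/ɡ/ (between /e/ and /k/) is in the target of rule 1 but the environment (between two vowels) is not met → [ɡ].
The actual realization is [ɡ], which matches [ɡ].

Yes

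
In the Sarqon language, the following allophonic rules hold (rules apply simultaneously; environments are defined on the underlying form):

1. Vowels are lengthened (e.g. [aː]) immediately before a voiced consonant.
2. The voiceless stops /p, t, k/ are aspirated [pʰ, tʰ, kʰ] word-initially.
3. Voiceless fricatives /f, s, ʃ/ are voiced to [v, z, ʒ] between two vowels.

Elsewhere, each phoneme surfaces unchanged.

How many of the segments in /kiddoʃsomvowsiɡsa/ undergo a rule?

Segments that undergo a rule: /k/ → [kʰ] (rule 2); /i/ → [iː] (rule 1); /o/ → [oː] (rule 1); /o/ → [oː] (rule 1); /i/ → [iː] (rule 1).
All other segments surface unchanged.

5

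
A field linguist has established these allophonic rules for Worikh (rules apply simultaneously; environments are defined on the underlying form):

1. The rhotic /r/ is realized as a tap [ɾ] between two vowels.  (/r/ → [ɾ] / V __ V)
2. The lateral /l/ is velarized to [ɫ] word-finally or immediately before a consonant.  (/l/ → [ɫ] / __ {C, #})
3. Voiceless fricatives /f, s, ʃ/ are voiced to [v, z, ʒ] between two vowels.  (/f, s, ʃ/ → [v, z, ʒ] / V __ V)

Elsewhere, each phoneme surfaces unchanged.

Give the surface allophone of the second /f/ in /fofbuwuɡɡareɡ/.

[f]

/f/ (between /o/ and /b/): rule 3 targets it, but not between two vowels → unchanged [f].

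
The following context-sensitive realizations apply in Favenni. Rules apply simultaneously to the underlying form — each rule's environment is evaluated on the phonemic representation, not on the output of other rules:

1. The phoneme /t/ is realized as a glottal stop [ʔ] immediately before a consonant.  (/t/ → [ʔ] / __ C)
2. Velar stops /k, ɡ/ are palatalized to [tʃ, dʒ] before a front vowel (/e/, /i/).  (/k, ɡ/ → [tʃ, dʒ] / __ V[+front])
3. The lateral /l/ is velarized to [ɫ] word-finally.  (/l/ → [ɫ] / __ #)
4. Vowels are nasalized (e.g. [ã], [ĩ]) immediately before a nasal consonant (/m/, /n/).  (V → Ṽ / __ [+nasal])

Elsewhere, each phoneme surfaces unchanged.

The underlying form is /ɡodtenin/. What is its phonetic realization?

/ɡ/ (word-initial) is in the target of rule 2 but the environment (before a front vowel) is not met → [ɡ].
/o/ (between /ɡ/ and /d/) is in the target of rule 4 but the environment (before a nasal consonant) is not met → [o].
/d/ stays [d].
/t/ (between /d/ and /e/) fails the environment for rule 1, so it stays [t].
/e/ (between /t/ and /n/) occurs before a nasal consonant → [ẽ] by rule 4.
/n/ stays [n].
/i/ (between /n/ and /n/): before a nasal consonant, so rule 4 applies → [ĩ].
/n/ (word-final): no rule targets it → [n].

[ɡodtẽnĩn]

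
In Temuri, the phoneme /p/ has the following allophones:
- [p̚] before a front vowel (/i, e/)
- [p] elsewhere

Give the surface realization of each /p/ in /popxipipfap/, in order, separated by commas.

Occurrence 1 (position 1): no conditioning environment matches → elsewhere allophone [p].
Occurrence 2 (position 3): no conditioning environment matches → elsewhere allophone [p].
Occurrence 3 (position 6): before a front vowel (/i, e/) → [p̚].
Occurrence 4 (position 8): no conditioning environment matches → elsewhere allophone [p].
Occurrence 5 (position 11): no conditioning environment matches → elsewhere allophone [p].

[p], [p], [p̚], [p], [p]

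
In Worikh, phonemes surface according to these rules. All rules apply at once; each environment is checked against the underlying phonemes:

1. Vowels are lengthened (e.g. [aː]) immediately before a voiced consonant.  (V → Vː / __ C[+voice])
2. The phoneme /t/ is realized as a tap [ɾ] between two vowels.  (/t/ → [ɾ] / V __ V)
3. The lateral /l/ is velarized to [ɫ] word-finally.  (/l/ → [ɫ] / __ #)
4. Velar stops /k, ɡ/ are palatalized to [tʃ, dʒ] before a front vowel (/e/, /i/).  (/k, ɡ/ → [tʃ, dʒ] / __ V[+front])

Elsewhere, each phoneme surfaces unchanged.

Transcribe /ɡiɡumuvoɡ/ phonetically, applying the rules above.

[dʒiːɡuːmuːvoːɡ]

/ɡ/ meets the environment for rule 4 (before a front vowel) → [dʒ].
/i/ (between /ɡ/ and /ɡ/) occurs before a voiced consonant → [iː] by rule 1.
/ɡ/ (between /i/ and /u/) is in the target of rule 4 but the environment (before a front vowel) is not met → [ɡ].
/u/ — between /ɡ/ and /m/, before a voiced consonant — surfaces as [uː] (rule 1).
/m/ (between /u/ and /u/) is unaffected → [m].
/u/ (between /m/ and /v/) occurs before a voiced consonant → [uː] by rule 1.
/v/ — not in any rule's target class → [v].
Rule 1 applies to /o/ (between /v/ and /ɡ/: before a voiced consonant) → [oː].
/ɡ/ (word-final) fails the environment for rule 4, so it stays [ɡ].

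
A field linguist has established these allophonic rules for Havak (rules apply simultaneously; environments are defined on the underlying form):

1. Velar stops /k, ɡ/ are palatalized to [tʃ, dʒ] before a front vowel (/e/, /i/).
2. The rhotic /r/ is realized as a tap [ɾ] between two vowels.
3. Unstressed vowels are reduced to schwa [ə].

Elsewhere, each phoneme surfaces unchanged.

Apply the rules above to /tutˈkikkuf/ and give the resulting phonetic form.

/t/ (word-initial): no rule targets it → [t].
/u/ meets the environment for rule 3 (in an unstressed syllable) → [ə].
/t/ (between /u/ and /k/): no rule targets it → [t].
/k/ meets the environment for rule 1 (before a front vowel) → [tʃ].
/i/ (between /k/ and /k/) fails the environment for rule 3, so it stays [i].
/k/ (between /i/ and /k/): rule 1 targets it, but not before a front vowel → unchanged [k].
/k/ — between /k/ and /u/; rule 1 does not apply here → [k].
/u/ — between /k/ and /f/, in an unstressed syllable — surfaces as [ə] (rule 3).
/f/ — not in any rule's target class → [f].

[tətˈtʃikkəf]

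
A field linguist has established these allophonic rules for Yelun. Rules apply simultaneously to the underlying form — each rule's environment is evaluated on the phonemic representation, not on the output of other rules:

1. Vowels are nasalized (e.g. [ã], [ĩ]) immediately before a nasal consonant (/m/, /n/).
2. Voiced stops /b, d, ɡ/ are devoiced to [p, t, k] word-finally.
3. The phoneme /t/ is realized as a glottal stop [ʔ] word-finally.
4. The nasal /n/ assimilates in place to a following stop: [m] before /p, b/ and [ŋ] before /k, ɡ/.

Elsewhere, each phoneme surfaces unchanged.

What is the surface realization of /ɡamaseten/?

/ɡ/ (word-initial) fails the environment for rule 2, so it stays [ɡ].
Rule 1 applies to /a/ (between /ɡ/ and /m/: before a nasal consonant) → [ã].
/m/ (between /a/ and /a/) is unaffected → [m].
/a/ (between /m/ and /s/) fails the environment for rule 1, so it stays [a].
/s/ (between /a/ and /e/) is unaffected → [s].
/e/ (between /s/ and /t/) fails the environment for rule 1, so it stays [e].
/t/ (between /e/ and /e/) fails the environment for rule 3, so it stays [t].
/e/ — between /t/ and /n/, before a nasal consonant — surfaces as [ẽ] (rule 1).
/n/ (word-final) is in the target of rule 4 but the environment (before a labial or velar stop) is not met → [n].

[ɡãmasetẽn]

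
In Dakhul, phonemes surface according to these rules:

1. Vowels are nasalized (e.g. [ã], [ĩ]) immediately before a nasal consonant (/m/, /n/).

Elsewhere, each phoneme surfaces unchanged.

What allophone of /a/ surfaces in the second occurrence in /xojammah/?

/a/ (between /m/ and /h/): rule 1 targets it, but not before a nasal consonant → unchanged [a].

[a]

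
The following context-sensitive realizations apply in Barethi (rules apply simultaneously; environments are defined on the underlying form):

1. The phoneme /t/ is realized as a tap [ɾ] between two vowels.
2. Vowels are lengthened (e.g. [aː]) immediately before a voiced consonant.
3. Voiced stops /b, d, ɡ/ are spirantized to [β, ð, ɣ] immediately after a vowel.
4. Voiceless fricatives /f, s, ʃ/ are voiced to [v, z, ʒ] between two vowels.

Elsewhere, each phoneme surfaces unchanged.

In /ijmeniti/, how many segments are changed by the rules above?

3

Segments that undergo a rule: /i/ → [iː] (rule 2); /e/ → [eː] (rule 2); /t/ → [ɾ] (rule 1).
All other segments surface unchanged.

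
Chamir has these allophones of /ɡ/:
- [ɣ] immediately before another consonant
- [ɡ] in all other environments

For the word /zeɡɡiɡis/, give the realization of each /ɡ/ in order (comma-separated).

Occurrence 1 (position 3): immediately before another consonant → [ɣ].
Occurrence 2 (position 4): no conditioning environment matches → elsewhere allophone [ɡ].
Occurrence 3 (position 6): no conditioning environment matches → elsewhere allophone [ɡ].

[ɣ], [ɡ], [ɡ]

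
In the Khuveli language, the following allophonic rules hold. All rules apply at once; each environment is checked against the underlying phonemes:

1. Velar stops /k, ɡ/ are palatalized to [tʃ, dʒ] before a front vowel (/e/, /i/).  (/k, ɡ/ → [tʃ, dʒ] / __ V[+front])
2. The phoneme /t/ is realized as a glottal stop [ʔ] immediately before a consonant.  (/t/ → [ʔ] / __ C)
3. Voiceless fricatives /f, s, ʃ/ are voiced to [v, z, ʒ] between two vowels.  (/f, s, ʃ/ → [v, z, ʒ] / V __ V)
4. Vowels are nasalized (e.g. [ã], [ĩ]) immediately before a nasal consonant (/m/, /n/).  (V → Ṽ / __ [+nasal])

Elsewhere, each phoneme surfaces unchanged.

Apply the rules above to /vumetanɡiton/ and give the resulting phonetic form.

[vũmetãndʒitõn]

Rule 4 applies to /u/ (between /v/ and /m/: before a nasal consonant) → [ũ].
/e/ (between /m/ and /t/): rule 4 targets it, but not before a nasal consonant → unchanged [e].
/t/ (between /e/ and /a/) fails the environment for rule 2, so it stays [t].
/a/ (between /t/ and /n/) occurs before a nasal consonant → [ã] by rule 4.
/ɡ/ — between /n/ and /i/, before a front vowel — surfaces as [dʒ] (rule 1).
/i/ (between /ɡ/ and /t/) fails the environment for rule 4, so it stays [i].
/t/ — between /i/ and /o/; rule 2 does not apply here → [t].
/o/ meets the environment for rule 4 (before a nasal consonant) → [õ].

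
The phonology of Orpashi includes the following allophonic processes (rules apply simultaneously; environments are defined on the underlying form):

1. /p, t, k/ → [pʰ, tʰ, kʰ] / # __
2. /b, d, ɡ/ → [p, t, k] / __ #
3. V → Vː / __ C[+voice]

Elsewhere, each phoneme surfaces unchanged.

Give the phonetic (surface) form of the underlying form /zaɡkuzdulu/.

/z/ (word-initial) is unaffected → [z].
/a/ — between /z/ and /ɡ/, before a voiced consonant — surfaces as [aː] (rule 3).
/ɡ/ — between /a/ and /k/; rule 2 does not apply here → [ɡ].
/k/ (between /ɡ/ and /u/) fails the environment for rule 1, so it stays [k].
/u/ (between /k/ and /z/): before a voiced consonant, so rule 3 applies → [uː].
/z/ (between /u/ and /d/): no rule targets it → [z].
/d/ (between /z/ and /u/): rule 2 targets it, but not word-finally → unchanged [d].
/u/ meets the environment for rule 3 (before a voiced consonant) → [uː].
/l/ (between /u/ and /u/): no rule targets it → [l].
/u/ (word-final) fails the environment for rule 3, so it stays [u].

[zaːɡkuːzduːlu]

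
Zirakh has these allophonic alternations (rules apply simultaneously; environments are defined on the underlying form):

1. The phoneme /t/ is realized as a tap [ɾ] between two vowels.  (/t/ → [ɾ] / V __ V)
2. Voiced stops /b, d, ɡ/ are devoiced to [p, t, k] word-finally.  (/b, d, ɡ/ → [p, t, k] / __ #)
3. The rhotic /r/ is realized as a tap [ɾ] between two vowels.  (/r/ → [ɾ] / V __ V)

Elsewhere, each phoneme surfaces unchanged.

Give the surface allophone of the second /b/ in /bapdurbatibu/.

[b]

/b/ (between /r/ and /a/) is in the target of rule 2 but the environment (word-finally) is not met → [b].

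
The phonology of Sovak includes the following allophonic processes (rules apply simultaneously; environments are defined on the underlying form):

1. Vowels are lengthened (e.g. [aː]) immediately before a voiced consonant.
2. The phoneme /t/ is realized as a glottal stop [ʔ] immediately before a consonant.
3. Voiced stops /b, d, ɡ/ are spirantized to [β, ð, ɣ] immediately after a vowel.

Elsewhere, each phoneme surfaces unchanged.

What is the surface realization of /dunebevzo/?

/d/ (word-initial) is in the target of rule 3 but the environment (immediately after a vowel) is not met → [d].
/u/ (between /d/ and /n/) occurs before a voiced consonant → [uː] by rule 1.
/n/ stays [n].
/e/ meets the environment for rule 1 (before a voiced consonant) → [eː].
/b/ — between /e/ and /e/, immediately after a vowel — surfaces as [β] (rule 3).
/e/ (between /b/ and /v/) occurs before a voiced consonant → [eː] by rule 1.
/v/ stays [v].
/z/ (between /v/ and /o/): no rule targets it → [z].
/o/ (word-final) fails the environment for rule 1, so it stays [o].

[duːneːβeːvzo]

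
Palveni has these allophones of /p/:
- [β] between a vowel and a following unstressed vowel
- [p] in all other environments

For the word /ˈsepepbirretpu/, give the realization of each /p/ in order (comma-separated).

Occurrence 1 (position 3): between a vowel and a following unstressed vowel → [β].
Occurrence 2 (position 5): no conditioning environment matches → elsewhere allophone [p].
Occurrence 3 (position 12): no conditioning environment matches → elsewhere allophone [p].

[β], [p], [p]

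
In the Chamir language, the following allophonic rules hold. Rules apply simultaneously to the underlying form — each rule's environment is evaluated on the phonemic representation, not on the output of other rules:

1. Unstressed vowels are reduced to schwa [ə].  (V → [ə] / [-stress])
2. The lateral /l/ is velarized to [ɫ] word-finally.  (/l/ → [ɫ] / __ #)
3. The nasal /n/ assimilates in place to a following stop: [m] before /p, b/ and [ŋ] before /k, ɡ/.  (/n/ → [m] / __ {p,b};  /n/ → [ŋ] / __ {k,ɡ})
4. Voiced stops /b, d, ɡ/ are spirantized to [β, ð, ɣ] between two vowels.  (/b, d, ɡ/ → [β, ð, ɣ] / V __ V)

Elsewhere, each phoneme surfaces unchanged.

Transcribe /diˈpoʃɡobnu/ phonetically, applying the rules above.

/d/ — word-initial; rule 4 does not apply here → [d].
/i/ meets the environment for rule 1 (in an unstressed syllable) → [ə].
/p/ — not in any rule's target class → [p].
/o/ (between /p/ and /ʃ/) fails the environment for rule 1, so it stays [o].
/ʃ/ stays [ʃ].
/ɡ/ (between /ʃ/ and /o/) fails the environment for rule 4, so it stays [ɡ].
/o/ meets the environment for rule 1 (in an unstressed syllable) → [ə].
/b/ (between /o/ and /n/) fails the environment for rule 4, so it stays [b].
/n/ (between /b/ and /u/) is in the target of rule 3 but the environment (before a labial or velar stop) is not met → [n].
Rule 1 applies to /u/ (word-final: in an unstressed syllable) → [ə].

[dəˈpoʃɡəbnə]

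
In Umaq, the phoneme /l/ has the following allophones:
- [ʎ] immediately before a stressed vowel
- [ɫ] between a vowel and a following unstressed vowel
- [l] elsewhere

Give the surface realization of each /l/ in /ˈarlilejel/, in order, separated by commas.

Occurrence 1 (position 3): no conditioning environment matches → elsewhere allophone [l].
Occurrence 2 (position 5): between a vowel and a following unstressed vowel → [ɫ].
Occurrence 3 (position 9): no conditioning environment matches → elsewhere allophone [l].

[l], [ɫ], [l]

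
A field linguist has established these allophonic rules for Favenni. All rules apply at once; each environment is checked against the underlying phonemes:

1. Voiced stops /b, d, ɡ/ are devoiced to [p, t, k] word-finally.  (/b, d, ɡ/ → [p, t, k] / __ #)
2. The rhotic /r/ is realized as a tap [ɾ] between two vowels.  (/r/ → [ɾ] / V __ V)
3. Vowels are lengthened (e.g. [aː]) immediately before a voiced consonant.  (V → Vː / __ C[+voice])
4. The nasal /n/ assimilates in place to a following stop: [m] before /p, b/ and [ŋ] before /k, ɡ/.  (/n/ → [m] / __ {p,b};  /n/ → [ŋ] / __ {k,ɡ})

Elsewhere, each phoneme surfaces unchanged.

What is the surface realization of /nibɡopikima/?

[niːbɡopikiːma]

/n/ (word-initial): rule 4 targets it, but not before a labial or velar stop → unchanged [n].
/i/ (between /n/ and /b/): before a voiced consonant, so rule 3 applies → [iː].
/b/ (between /i/ and /ɡ/) is in the target of rule 1 but the environment (word-finally) is not met → [b].
/ɡ/ — between /b/ and /o/; rule 1 does not apply here → [ɡ].
/o/ (between /ɡ/ and /p/) fails the environment for rule 3, so it stays [o].
/i/ (between /p/ and /k/): rule 3 targets it, but not before a voiced consonant → unchanged [i].
Rule 3 applies to /i/ (between /k/ and /m/: before a voiced consonant) → [iː].
/a/ (word-final): rule 3 targets it, but not before a voiced consonant → unchanged [a].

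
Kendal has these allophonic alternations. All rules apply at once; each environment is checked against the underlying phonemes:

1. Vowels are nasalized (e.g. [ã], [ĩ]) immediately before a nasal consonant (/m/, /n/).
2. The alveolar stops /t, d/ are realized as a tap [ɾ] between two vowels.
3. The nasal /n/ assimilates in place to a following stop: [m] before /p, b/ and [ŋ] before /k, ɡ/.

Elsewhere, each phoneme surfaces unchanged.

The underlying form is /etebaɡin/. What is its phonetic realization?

[eɾebaɡĩn]

/e/ — word-initial; rule 1 does not apply here → [e].
Rule 2 applies to /t/ (between /e/ and /e/: between two vowels) → [ɾ].
/e/ (between /t/ and /b/) is in the target of rule 1 but the environment (before a nasal consonant) is not met → [e].
/b/ (between /e/ and /a/): no rule targets it → [b].
/a/ (between /b/ and /ɡ/) fails the environment for rule 1, so it stays [a].
/ɡ/ (between /a/ and /i/) is unaffected → [ɡ].
/i/ (between /ɡ/ and /n/): before a nasal consonant, so rule 1 applies → [ĩ].
/n/ (word-final) fails the environment for rule 3, so it stays [n].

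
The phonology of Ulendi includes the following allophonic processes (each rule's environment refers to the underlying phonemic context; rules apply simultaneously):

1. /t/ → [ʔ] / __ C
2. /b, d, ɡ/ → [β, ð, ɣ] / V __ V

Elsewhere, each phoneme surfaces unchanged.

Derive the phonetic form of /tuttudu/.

/t/ (word-initial) is in the target of rule 1 but the environment (immediately before a consonant) is not met → [t].
/u/ stays [u].
/t/ meets the environment for rule 1 (immediately before a consonant) → [ʔ].
/t/ (between /t/ and /u/): rule 1 targets it, but not immediately before a consonant → unchanged [t].
/u/ — not in any rule's target class → [u].
/d/ (between /u/ and /u/): between two vowels, so rule 2 applies → [ð].
/u/ stays [u].

[tuʔtuðu]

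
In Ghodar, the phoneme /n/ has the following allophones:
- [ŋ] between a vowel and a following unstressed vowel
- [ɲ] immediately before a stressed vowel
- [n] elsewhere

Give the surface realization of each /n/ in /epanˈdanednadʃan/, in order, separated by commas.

Occurrence 1 (position 4): no conditioning environment matches → elsewhere allophone [n].
Occurrence 2 (position 7): between a vowel and a following unstressed vowel → [ŋ].
Occurrence 3 (position 10): no conditioning environment matches → elsewhere allophone [n].
Occurrence 4 (position 15): no conditioning environment matches → elsewhere allophone [n].

[n], [ŋ], [n], [n]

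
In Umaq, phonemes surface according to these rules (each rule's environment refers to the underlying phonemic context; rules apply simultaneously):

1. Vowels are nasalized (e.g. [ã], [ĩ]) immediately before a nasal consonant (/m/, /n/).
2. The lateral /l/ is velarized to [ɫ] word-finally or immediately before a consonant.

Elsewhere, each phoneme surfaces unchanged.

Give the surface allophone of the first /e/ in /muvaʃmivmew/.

[e]

/e/ (between /m/ and /w/) fails the environment for rule 1, so it stays [e].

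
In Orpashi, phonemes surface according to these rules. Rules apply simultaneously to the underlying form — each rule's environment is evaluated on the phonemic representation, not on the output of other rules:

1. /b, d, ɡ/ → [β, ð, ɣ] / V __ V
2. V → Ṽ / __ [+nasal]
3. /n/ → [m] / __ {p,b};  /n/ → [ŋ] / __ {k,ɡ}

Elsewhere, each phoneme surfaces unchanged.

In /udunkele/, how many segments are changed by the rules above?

Segments that undergo a rule: /d/ → [ð] (rule 1); /u/ → [ũ] (rule 2); /n/ → [ŋ] (rule 3).
All other segments surface unchanged.

3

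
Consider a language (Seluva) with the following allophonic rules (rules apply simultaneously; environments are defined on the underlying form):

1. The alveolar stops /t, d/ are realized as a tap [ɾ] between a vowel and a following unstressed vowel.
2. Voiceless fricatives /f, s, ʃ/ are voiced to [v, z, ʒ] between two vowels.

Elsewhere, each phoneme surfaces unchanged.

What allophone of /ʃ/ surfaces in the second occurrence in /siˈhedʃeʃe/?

[ʒ]

/ʃ/ (between /e/ and /e/) occurs between two vowels → [ʒ] by rule 2.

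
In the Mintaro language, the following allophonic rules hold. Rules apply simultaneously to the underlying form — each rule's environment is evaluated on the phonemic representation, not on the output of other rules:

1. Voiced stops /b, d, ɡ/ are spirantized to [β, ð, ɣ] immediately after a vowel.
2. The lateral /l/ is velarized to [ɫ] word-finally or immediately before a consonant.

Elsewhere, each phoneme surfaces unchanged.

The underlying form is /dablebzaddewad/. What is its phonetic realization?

[daβleβzaðdewað]

/d/ (word-initial): rule 1 targets it, but not immediately after a vowel → unchanged [d].
/a/ stays [a].
/b/ — between /a/ and /l/, immediately after a vowel — surfaces as [β] (rule 1).
/l/ — between /b/ and /e/; rule 2 does not apply here → [l].
/e/ stays [e].
/b/ (between /e/ and /z/) occurs immediately after a vowel → [β] by rule 1.
/z/ (between /b/ and /a/) is unaffected → [z].
/a/ — not in any rule's target class → [a].
/d/ meets the environment for rule 1 (immediately after a vowel) → [ð].
/d/ — between /d/ and /e/; rule 1 does not apply here → [d].
/e/ stays [e].
/w/ stays [w].
/a/ (between /w/ and /d/) is unaffected → [a].
/d/ (word-final) occurs immediately after a vowel → [ð] by rule 1.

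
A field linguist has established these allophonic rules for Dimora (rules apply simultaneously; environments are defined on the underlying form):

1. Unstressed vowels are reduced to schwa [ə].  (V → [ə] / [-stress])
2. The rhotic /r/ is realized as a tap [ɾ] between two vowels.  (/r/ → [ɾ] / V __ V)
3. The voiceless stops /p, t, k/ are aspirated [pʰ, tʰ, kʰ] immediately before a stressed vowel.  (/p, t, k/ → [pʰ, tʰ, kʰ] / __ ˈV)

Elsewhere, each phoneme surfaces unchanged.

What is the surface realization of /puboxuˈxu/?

[pəbəxəˈxu]

/p/ (word-initial): rule 3 targets it, but not immediately before a stressed vowel → unchanged [p].
/u/ (between /p/ and /b/): in an unstressed syllable, so rule 1 applies → [ə].
/b/ (between /u/ and /o/): no rule targets it → [b].
/o/ (between /b/ and /x/) occurs in an unstressed syllable → [ə] by rule 1.
/x/ stays [x].
/u/ — between /x/ and /x/, in an unstressed syllable — surfaces as [ə] (rule 1).
/x/ (between /u/ and /u/) is unaffected → [x].
/u/ (word-final) is in the target of rule 1 but the environment (in an unstressed syllable) is not met → [u].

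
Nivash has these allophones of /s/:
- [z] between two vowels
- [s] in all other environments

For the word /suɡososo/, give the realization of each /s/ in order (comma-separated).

[s], [z], [z]

Occurrence 1 (position 1): no conditioning environment matches → elsewhere allophone [s].
Occurrence 2 (position 5): between two vowels → [z].
Occurrence 3 (position 7): between two vowels → [z].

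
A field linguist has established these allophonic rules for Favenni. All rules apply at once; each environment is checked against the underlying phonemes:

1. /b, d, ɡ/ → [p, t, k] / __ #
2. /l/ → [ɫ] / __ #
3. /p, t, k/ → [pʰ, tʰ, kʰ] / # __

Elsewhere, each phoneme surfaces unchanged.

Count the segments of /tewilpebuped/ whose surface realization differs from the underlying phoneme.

2

Segments that undergo a rule: /t/ → [tʰ] (rule 3); /d/ → [t] (rule 1).
All other segments surface unchanged.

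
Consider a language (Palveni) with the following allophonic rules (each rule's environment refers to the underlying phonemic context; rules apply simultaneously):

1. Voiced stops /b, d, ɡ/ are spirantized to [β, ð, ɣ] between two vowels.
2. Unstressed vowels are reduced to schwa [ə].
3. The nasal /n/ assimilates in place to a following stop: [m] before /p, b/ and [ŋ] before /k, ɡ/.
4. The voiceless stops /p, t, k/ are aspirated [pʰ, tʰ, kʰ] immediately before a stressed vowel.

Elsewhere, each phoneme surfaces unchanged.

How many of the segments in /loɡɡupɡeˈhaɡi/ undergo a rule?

Segments that undergo a rule: /o/ → [ə] (rule 2); /u/ → [ə] (rule 2); /e/ → [ə] (rule 2); /ɡ/ → [ɣ] (rule 1); /i/ → [ə] (rule 2).
All other segments surface unchanged.

5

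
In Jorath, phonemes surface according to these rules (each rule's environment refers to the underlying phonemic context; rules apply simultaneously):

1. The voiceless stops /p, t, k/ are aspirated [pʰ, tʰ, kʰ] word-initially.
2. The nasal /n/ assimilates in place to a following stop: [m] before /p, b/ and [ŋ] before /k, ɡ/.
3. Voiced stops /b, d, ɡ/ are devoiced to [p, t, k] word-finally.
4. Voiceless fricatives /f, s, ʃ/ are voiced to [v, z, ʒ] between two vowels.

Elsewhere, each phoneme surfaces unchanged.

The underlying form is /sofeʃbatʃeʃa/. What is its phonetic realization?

[soveʃbatʃeʒa]

/s/ — word-initial; rule 4 does not apply here → [s].
/o/ stays [o].
/f/ — between /o/ and /e/, between two vowels — surfaces as [v] (rule 4).
/e/ (between /f/ and /ʃ/): no rule targets it → [e].
/ʃ/ — between /e/ and /b/; rule 4 does not apply here → [ʃ].
/b/ (between /ʃ/ and /a/) fails the environment for rule 3, so it stays [b].
/a/ (between /b/ and /t/) is unaffected → [a].
/t/ (between /a/ and /ʃ/) fails the environment for rule 1, so it stays [t].
/ʃ/ (between /t/ and /e/) fails the environment for rule 4, so it stays [ʃ].
/e/ — not in any rule's target class → [e].
Rule 4 applies to /ʃ/ (between /e/ and /a/: between two vowels) → [ʒ].
/a/ (word-final): no rule targets it → [a].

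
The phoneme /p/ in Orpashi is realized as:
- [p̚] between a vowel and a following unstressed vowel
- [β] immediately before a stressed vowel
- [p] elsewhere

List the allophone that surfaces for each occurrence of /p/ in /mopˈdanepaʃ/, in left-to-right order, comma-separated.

Occurrence 1 (position 3): no conditioning environment matches → elsewhere allophone [p].
Occurrence 2 (position 8): between a vowel and a following unstressed vowel → [p̚].

[p], [p̚]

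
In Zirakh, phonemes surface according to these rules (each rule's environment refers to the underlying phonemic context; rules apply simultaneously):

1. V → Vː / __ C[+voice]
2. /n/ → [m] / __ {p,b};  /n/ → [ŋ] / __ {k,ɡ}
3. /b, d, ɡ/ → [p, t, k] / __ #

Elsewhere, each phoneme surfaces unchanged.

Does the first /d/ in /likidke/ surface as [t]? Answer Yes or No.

/d/ (between /i/ and /k/): rule 3 targets it, but not word-finally → unchanged [d].
The actual realization is [d], not [t].

No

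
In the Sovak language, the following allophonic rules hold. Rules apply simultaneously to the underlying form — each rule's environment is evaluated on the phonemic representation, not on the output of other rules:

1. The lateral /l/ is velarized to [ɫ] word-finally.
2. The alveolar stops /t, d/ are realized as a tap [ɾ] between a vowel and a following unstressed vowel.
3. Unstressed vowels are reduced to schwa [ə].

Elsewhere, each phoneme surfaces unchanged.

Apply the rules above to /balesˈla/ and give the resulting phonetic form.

/a/ (between /b/ and /l/) occurs in an unstressed syllable → [ə] by rule 3.
/l/ (between /a/ and /e/): rule 1 targets it, but not word-finally → unchanged [l].
/e/ meets the environment for rule 3 (in an unstressed syllable) → [ə].
/l/ (between /s/ and /a/): rule 1 targets it, but not word-finally → unchanged [l].
/a/ (word-final) is in the target of rule 3 but the environment (in an unstressed syllable) is not met → [a].

[bələsˈla]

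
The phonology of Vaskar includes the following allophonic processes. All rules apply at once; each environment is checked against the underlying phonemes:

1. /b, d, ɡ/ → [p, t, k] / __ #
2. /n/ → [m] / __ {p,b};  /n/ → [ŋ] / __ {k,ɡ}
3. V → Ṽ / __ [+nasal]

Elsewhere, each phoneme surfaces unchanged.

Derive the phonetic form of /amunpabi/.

/a/ (word-initial): before a nasal consonant, so rule 3 applies → [ã].
/m/ (between /a/ and /u/): no rule targets it → [m].
/u/ meets the environment for rule 3 (before a nasal consonant) → [ũ].
/n/ (between /u/ and /p/) occurs before a labial or velar stop → [m] by rule 2.
/p/ (between /n/ and /a/): no rule targets it → [p].
/a/ (between /p/ and /b/) is in the target of rule 3 but the environment (before a nasal consonant) is not met → [a].
/b/ (between /a/ and /i/): rule 1 targets it, but not word-finally → unchanged [b].
/i/ (word-final) fails the environment for rule 3, so it stays [i].

[ãmũmpabi]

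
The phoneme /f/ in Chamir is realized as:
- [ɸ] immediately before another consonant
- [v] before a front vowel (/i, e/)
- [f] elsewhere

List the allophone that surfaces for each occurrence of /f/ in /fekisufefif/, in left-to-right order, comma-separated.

Occurrence 1 (position 1): before a front vowel (/i, e/) → [v].
Occurrence 2 (position 7): before a front vowel (/i, e/) → [v].
Occurrence 3 (position 9): before a front vowel (/i, e/) → [v].
Occurrence 4 (position 11): no conditioning environment matches → elsewhere allophone [f].

[v], [v], [v], [f]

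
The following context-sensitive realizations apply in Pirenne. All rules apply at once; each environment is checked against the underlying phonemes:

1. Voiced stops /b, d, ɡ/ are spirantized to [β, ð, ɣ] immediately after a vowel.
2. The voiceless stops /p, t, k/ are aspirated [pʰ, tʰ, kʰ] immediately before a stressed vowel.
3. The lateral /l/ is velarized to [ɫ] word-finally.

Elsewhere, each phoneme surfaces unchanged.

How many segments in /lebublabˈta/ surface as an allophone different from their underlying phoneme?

Segments that undergo a rule: /b/ → [β] (rule 1); /b/ → [β] (rule 1); /b/ → [β] (rule 1); /t/ → [tʰ] (rule 2).
All other segments surface unchanged.

4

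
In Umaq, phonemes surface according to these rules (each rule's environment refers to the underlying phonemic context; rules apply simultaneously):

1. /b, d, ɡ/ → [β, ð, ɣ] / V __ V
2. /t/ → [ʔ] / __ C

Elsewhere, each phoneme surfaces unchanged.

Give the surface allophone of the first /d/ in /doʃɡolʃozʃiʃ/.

[d]

/d/ — word-initial; rule 1 does not apply here → [d].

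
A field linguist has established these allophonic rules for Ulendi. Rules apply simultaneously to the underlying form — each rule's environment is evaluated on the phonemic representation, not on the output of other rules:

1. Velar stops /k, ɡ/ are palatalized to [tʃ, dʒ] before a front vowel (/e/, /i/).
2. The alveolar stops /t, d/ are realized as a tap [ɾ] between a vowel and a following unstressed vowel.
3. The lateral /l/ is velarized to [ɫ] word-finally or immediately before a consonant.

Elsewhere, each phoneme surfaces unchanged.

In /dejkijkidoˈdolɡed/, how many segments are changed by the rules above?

5

Segments that undergo a rule: /k/ → [tʃ] (rule 1); /k/ → [tʃ] (rule 1); /d/ → [ɾ] (rule 2); /l/ → [ɫ] (rule 3); /ɡ/ → [dʒ] (rule 1).
All other segments surface unchanged.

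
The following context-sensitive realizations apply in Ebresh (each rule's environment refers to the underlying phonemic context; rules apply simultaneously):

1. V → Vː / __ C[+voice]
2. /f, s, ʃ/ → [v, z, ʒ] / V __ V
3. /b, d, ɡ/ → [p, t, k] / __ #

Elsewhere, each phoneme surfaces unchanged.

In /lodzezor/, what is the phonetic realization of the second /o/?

[oː]

Rule 1 applies to /o/ (between /z/ and /r/: before a voiced consonant) → [oː].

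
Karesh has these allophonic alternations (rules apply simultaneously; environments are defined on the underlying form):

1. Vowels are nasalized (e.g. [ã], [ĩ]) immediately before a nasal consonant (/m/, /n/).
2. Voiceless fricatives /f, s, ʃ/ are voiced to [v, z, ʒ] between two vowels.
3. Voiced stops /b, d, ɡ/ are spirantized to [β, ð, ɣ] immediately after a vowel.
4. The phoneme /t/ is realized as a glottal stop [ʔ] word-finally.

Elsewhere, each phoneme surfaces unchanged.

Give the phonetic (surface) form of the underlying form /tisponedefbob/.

/t/ (word-initial) fails the environment for rule 4, so it stays [t].
/i/ (between /t/ and /s/): rule 1 targets it, but not before a nasal consonant → unchanged [i].
/s/ (between /i/ and /p/): rule 2 targets it, but not between two vowels → unchanged [s].
/p/ stays [p].
/o/ (between /p/ and /n/) occurs before a nasal consonant → [õ] by rule 1.
/n/ — not in any rule's target class → [n].
/e/ (between /n/ and /d/): rule 1 targets it, but not before a nasal consonant → unchanged [e].
/d/ (between /e/ and /e/) occurs immediately after a vowel → [ð] by rule 3.
/e/ (between /d/ and /f/): rule 1 targets it, but not before a nasal consonant → unchanged [e].
/f/ (between /e/ and /b/) is in the target of rule 2 but the environment (between two vowels) is not met → [f].
/b/ (between /f/ and /o/) is in the target of rule 3 but the environment (immediately after a vowel) is not met → [b].
/o/ (between /b/ and /b/): rule 1 targets it, but not before a nasal consonant → unchanged [o].
/b/ (word-final): immediately after a vowel, so rule 3 applies → [β].

[tispõneðefboβ]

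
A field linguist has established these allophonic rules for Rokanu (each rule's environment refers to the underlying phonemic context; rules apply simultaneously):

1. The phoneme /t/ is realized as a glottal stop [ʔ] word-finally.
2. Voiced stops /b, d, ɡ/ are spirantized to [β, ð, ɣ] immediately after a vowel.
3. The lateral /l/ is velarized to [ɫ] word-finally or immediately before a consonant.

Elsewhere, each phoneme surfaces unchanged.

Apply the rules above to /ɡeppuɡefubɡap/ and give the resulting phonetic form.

/ɡ/ (word-initial) is in the target of rule 2 but the environment (immediately after a vowel) is not met → [ɡ].
/e/ (between /ɡ/ and /p/): no rule targets it → [e].
/p/ — not in any rule's target class → [p].
/p/ stays [p].
/u/ (between /p/ and /ɡ/) is unaffected → [u].
/ɡ/ (between /u/ and /e/): immediately after a vowel, so rule 2 applies → [ɣ].
/e/ — not in any rule's target class → [e].
/f/ — not in any rule's target class → [f].
/u/ stays [u].
/b/ — between /u/ and /ɡ/, immediately after a vowel — surfaces as [β] (rule 2).
/ɡ/ (between /b/ and /a/): rule 2 targets it, but not immediately after a vowel → unchanged [ɡ].
/a/ (between /ɡ/ and /p/) is unaffected → [a].
/p/ (word-final): no rule targets it → [p].

[ɡeppuɣefuβɡap]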